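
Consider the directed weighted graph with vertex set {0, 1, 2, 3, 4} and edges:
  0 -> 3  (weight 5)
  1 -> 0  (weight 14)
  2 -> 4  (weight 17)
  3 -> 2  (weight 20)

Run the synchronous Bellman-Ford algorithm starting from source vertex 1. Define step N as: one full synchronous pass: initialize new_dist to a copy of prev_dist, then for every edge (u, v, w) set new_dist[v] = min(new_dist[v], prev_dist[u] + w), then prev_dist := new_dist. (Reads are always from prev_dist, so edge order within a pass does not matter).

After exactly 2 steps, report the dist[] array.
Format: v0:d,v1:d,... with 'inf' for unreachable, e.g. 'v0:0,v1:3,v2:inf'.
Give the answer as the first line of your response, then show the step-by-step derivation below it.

v0:14,v1:0,v2:inf,v3:19,v4:inf

step 1: dist = v0:14,v1:0,v2:inf,v3:inf,v4:inf
step 2: dist = v0:14,v1:0,v2:inf,v3:19,v4:inf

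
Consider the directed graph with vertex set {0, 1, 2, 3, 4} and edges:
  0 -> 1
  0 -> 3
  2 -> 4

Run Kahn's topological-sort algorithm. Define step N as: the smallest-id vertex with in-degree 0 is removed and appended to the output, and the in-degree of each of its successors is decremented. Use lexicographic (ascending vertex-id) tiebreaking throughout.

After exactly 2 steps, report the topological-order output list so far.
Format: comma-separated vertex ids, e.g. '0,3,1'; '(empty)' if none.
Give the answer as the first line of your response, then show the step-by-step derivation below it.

0,1

step 1: output 0; order=[0]; indeg=(0,0,0,0,1)
step 2: output 1; order=[0,1]; indeg=(0,0,0,0,1)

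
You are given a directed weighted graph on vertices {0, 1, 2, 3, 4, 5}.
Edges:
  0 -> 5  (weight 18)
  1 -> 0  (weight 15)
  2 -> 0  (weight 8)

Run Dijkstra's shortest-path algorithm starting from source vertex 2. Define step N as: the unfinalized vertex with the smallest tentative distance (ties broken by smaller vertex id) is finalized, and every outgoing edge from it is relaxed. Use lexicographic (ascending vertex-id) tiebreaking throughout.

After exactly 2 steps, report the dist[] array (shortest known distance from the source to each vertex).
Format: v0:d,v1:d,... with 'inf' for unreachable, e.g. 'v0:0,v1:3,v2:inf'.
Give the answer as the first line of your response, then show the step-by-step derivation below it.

v0:8,v1:inf,v2:0,v3:inf,v4:inf,v5:26

step 1: dist = v0:8,v1:inf,v2:0,v3:inf,v4:inf,v5:inf
step 2: dist = v0:8,v1:inf,v2:0,v3:inf,v4:inf,v5:26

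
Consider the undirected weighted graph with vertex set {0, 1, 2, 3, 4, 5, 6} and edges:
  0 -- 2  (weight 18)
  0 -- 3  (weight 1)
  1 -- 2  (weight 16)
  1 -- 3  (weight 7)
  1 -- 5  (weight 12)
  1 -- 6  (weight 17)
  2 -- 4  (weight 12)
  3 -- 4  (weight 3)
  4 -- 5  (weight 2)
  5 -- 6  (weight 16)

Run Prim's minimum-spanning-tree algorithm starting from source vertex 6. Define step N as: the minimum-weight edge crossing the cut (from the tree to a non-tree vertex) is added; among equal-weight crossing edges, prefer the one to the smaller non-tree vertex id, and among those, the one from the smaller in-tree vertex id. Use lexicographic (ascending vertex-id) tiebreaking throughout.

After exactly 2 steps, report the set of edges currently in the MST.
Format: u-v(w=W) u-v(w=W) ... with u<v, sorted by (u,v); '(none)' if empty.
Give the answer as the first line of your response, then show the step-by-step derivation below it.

4-5(w=2) 5-6(w=16)

step 1: add edge 5-6 (w=16); MST = {5-6(w=16)}
step 2: add edge 4-5 (w=2); MST = {4-5(w=2) 5-6(w=16)}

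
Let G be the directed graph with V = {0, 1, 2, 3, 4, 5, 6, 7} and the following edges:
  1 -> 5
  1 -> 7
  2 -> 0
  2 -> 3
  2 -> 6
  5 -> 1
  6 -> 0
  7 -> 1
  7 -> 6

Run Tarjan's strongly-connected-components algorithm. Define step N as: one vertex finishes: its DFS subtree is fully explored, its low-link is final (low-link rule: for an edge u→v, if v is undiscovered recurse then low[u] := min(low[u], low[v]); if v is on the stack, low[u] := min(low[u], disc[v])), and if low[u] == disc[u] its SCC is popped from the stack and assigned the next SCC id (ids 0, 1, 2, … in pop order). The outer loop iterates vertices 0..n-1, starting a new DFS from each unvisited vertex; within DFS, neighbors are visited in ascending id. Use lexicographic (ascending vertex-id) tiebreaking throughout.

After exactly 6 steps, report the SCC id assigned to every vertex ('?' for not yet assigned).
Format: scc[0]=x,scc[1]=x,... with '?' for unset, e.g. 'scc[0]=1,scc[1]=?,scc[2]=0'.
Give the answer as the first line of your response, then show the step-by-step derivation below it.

scc[0]=0,scc[1]=2,scc[2]=?,scc[3]=3,scc[4]=?,scc[5]=2,scc[6]=1,scc[7]=2

step 1: low=(low[0]=0,low[1]=?,low[2]=?,low[3]=?,low[4]=?,low[5]=?,low[6]=?,low[7]=?); scc=(scc[0]=0,scc[1]=?,scc[2]=?,scc[3]=?,scc[4]=?,scc[5]=?,scc[6]=?,scc[7]=?)
step 2: low=(low[0]=0,low[1]=1,low[2]=?,low[3]=?,low[4]=?,low[5]=1,low[6]=?,low[7]=?); scc=(scc[0]=0,scc[1]=?,scc[2]=?,scc[3]=?,scc[4]=?,scc[5]=?,scc[6]=?,scc[7]=?)
step 3: low=(low[0]=0,low[1]=1,low[2]=?,low[3]=?,low[4]=?,low[5]=1,low[6]=4,low[7]=1); scc=(scc[0]=0,scc[1]=?,scc[2]=?,scc[3]=?,scc[4]=?,scc[5]=?,scc[6]=1,scc[7]=?)
step 4: low=(low[0]=0,low[1]=1,low[2]=?,low[3]=?,low[4]=?,low[5]=1,low[6]=4,low[7]=1); scc=(scc[0]=0,scc[1]=?,scc[2]=?,scc[3]=?,scc[4]=?,scc[5]=?,scc[6]=1,scc[7]=?)
step 5: low=(low[0]=0,low[1]=1,low[2]=?,low[3]=?,low[4]=?,low[5]=1,low[6]=4,low[7]=1); scc=(scc[0]=0,scc[1]=2,scc[2]=?,scc[3]=?,scc[4]=?,scc[5]=2,scc[6]=1,scc[7]=2)
step 6: low=(low[0]=0,low[1]=1,low[2]=5,low[3]=6,low[4]=?,low[5]=1,low[6]=4,low[7]=1); scc=(scc[0]=0,scc[1]=2,scc[2]=?,scc[3]=3,scc[4]=?,scc[5]=2,scc[6]=1,scc[7]=2)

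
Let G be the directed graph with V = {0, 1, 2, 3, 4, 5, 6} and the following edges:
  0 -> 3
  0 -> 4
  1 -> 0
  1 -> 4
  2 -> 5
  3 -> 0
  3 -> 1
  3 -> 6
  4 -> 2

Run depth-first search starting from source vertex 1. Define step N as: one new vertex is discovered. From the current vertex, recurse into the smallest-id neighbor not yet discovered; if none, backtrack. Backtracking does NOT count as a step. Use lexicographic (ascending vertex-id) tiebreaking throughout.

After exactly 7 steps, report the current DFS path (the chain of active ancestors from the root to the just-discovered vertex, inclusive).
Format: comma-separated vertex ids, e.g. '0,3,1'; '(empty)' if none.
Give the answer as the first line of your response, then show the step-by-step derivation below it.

1,0,4,2,5

step 1: discover 1; path=1; order=1
step 2: discover 0; path=1>0; order=1,0
step 3: discover 3; path=1>0>3; order=1,0,3
step 4: discover 6; path=1>0>3>6; order=1,0,3,6
step 5: discover 4; path=1>0>4; order=1,0,3,6,4
step 6: discover 2; path=1>0>4>2; order=1,0,3,6,4,2
step 7: discover 5; path=1>0>4>2>5; order=1,0,3,6,4,2,5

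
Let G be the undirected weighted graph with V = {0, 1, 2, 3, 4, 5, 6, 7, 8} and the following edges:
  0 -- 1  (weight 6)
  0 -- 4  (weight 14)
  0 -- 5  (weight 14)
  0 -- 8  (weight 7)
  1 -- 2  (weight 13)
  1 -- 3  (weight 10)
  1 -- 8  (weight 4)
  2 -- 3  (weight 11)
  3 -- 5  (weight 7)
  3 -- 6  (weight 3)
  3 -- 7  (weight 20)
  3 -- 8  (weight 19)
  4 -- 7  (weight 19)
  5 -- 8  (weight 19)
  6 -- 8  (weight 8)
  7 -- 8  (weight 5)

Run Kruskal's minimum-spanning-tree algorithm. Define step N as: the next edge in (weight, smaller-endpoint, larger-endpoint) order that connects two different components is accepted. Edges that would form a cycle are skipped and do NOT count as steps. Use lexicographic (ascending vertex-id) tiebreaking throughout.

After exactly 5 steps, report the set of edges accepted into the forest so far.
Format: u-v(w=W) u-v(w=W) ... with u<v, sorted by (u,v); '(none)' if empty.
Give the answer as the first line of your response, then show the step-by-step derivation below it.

0-1(w=6) 1-8(w=4) 3-5(w=7) 3-6(w=3) 7-8(w=5)

step 1: add edge 3-6 (w=3); MST = {3-6(w=3)}
step 2: add edge 1-8 (w=4); MST = {1-8(w=4) 3-6(w=3)}
step 3: add edge 7-8 (w=5); MST = {1-8(w=4) 3-6(w=3) 7-8(w=5)}
step 4: add edge 0-1 (w=6); MST = {0-1(w=6) 1-8(w=4) 3-6(w=3) 7-8(w=5)}
step 5: add edge 3-5 (w=7); MST = {0-1(w=6) 1-8(w=4) 3-5(w=7) 3-6(w=3) 7-8(w=5)}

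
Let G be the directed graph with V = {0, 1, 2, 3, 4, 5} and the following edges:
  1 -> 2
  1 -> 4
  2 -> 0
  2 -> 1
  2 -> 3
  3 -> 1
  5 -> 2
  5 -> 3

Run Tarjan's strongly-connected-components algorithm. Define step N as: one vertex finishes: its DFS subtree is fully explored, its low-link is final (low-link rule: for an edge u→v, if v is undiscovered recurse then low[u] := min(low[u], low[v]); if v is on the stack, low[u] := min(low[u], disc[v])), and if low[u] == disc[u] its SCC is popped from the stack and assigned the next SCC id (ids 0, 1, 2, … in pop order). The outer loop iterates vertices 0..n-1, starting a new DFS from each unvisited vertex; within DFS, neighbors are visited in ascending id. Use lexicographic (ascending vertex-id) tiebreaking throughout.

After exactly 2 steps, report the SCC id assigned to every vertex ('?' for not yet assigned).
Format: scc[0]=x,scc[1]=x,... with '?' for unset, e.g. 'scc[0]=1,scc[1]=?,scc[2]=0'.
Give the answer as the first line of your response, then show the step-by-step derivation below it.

scc[0]=0,scc[1]=?,scc[2]=?,scc[3]=?,scc[4]=?,scc[5]=?

step 1: low=(low[0]=0,low[1]=?,low[2]=?,low[3]=?,low[4]=?,low[5]=?); scc=(scc[0]=0,scc[1]=?,scc[2]=?,scc[3]=?,scc[4]=?,scc[5]=?)
step 2: low=(low[0]=0,low[1]=1,low[2]=1,low[3]=1,low[4]=?,low[5]=?); scc=(scc[0]=0,scc[1]=?,scc[2]=?,scc[3]=?,scc[4]=?,scc[5]=?)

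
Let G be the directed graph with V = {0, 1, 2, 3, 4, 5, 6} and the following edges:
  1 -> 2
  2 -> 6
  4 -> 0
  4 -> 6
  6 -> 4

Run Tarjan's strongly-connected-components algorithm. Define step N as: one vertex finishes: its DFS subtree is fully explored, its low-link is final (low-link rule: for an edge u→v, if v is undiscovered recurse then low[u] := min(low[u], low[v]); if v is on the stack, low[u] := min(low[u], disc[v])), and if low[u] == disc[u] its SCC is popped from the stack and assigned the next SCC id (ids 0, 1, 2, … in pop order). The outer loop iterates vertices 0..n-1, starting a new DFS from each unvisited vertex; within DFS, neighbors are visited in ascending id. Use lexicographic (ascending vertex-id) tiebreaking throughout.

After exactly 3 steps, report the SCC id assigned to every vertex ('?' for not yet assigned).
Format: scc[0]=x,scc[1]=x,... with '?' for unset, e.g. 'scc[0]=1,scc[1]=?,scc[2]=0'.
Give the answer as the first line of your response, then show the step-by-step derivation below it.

scc[0]=0,scc[1]=?,scc[2]=?,scc[3]=?,scc[4]=1,scc[5]=?,scc[6]=1

step 1: low=(low[0]=0,low[1]=?,low[2]=?,low[3]=?,low[4]=?,low[5]=?,low[6]=?); scc=(scc[0]=0,scc[1]=?,scc[2]=?,scc[3]=?,scc[4]=?,scc[5]=?,scc[6]=?)
step 2: low=(low[0]=0,low[1]=1,low[2]=2,low[3]=?,low[4]=3,low[5]=?,low[6]=3); scc=(scc[0]=0,scc[1]=?,scc[2]=?,scc[3]=?,scc[4]=?,scc[5]=?,scc[6]=?)
step 3: low=(low[0]=0,low[1]=1,low[2]=2,low[3]=?,low[4]=3,low[5]=?,low[6]=3); scc=(scc[0]=0,scc[1]=?,scc[2]=?,scc[3]=?,scc[4]=1,scc[5]=?,scc[6]=1)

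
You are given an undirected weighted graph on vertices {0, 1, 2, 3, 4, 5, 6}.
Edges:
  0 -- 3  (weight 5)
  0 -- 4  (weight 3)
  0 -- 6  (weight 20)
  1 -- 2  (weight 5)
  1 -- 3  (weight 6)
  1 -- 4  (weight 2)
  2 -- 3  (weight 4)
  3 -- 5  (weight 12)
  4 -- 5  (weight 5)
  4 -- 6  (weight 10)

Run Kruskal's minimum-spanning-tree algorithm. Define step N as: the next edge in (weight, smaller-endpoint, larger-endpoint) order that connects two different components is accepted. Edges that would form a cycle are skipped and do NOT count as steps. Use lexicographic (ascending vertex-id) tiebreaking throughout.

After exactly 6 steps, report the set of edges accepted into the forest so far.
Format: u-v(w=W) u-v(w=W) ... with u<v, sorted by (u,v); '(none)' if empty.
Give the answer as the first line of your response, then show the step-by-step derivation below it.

0-3(w=5) 0-4(w=3) 1-4(w=2) 2-3(w=4) 4-5(w=5) 4-6(w=10)

step 1: add edge 1-4 (w=2); MST = {1-4(w=2)}
step 2: add edge 0-4 (w=3); MST = {0-4(w=3) 1-4(w=2)}
step 3: add edge 2-3 (w=4); MST = {0-4(w=3) 1-4(w=2) 2-3(w=4)}
step 4: add edge 0-3 (w=5); MST = {0-3(w=5) 0-4(w=3) 1-4(w=2) 2-3(w=4)}
step 5: add edge 4-5 (w=5); MST = {0-3(w=5) 0-4(w=3) 1-4(w=2) 2-3(w=4) 4-5(w=5)}
step 6: add edge 4-6 (w=10); MST = {0-3(w=5) 0-4(w=3) 1-4(w=2) 2-3(w=4) 4-5(w=5) 4-6(w=10)}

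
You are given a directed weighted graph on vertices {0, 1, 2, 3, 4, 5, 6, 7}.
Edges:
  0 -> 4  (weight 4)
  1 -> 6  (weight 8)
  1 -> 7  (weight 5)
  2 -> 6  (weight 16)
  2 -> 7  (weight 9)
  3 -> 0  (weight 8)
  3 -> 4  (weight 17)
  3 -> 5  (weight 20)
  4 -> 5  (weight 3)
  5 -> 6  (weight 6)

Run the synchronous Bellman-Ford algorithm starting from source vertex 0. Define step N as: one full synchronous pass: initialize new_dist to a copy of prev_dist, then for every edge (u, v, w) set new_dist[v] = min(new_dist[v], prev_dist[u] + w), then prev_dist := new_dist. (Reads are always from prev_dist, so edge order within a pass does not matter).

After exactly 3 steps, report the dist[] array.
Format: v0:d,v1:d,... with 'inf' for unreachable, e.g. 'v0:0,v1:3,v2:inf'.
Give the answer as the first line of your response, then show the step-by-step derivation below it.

v0:0,v1:inf,v2:inf,v3:inf,v4:4,v5:7,v6:13,v7:inf

step 1: dist = v0:0,v1:inf,v2:inf,v3:inf,v4:4,v5:inf,v6:inf,v7:inf
step 2: dist = v0:0,v1:inf,v2:inf,v3:inf,v4:4,v5:7,v6:inf,v7:inf
step 3: dist = v0:0,v1:inf,v2:inf,v3:inf,v4:4,v5:7,v6:13,v7:inf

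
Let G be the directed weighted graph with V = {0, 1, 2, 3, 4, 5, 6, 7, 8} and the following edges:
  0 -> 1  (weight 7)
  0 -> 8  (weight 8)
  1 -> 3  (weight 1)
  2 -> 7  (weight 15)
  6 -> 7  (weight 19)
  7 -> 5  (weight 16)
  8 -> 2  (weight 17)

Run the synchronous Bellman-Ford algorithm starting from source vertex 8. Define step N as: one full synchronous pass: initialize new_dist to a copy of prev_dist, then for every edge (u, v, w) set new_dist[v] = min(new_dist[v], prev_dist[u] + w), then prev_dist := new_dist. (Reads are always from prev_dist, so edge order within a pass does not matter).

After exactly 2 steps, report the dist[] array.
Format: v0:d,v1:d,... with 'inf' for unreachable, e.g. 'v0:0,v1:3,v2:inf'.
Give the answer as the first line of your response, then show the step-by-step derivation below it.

v0:inf,v1:inf,v2:17,v3:inf,v4:inf,v5:inf,v6:inf,v7:32,v8:0

step 1: dist = v0:inf,v1:inf,v2:17,v3:inf,v4:inf,v5:inf,v6:inf,v7:inf,v8:0
step 2: dist = v0:inf,v1:inf,v2:17,v3:inf,v4:inf,v5:inf,v6:inf,v7:32,v8:0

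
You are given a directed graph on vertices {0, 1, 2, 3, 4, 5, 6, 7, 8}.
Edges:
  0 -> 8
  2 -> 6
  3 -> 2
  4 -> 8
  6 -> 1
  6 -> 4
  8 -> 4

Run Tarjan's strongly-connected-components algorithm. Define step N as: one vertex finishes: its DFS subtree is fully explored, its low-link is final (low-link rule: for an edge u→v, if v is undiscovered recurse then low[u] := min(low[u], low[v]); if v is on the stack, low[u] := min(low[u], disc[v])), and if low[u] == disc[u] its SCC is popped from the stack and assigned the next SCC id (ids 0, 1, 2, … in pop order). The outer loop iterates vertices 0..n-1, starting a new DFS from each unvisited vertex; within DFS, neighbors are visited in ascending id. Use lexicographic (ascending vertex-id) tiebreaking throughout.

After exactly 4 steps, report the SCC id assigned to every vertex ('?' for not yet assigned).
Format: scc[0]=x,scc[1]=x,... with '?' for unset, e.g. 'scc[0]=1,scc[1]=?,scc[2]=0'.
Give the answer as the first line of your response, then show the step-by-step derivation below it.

scc[0]=1,scc[1]=2,scc[2]=?,scc[3]=?,scc[4]=0,scc[5]=?,scc[6]=?,scc[7]=?,scc[8]=0

step 1: low=(low[0]=0,low[1]=?,low[2]=?,low[3]=?,low[4]=1,low[5]=?,low[6]=?,low[7]=?,low[8]=1); scc=(scc[0]=?,scc[1]=?,scc[2]=?,scc[3]=?,scc[4]=?,scc[5]=?,scc[6]=?,scc[7]=?,scc[8]=?)
step 2: low=(low[0]=0,low[1]=?,low[2]=?,low[3]=?,low[4]=1,low[5]=?,low[6]=?,low[7]=?,low[8]=1); scc=(scc[0]=?,scc[1]=?,scc[2]=?,scc[3]=?,scc[4]=0,scc[5]=?,scc[6]=?,scc[7]=?,scc[8]=0)
step 3: low=(low[0]=0,low[1]=?,low[2]=?,low[3]=?,low[4]=1,low[5]=?,low[6]=?,low[7]=?,low[8]=1); scc=(scc[0]=1,scc[1]=?,scc[2]=?,scc[3]=?,scc[4]=0,scc[5]=?,scc[6]=?,scc[7]=?,scc[8]=0)
step 4: low=(low[0]=0,low[1]=3,low[2]=?,low[3]=?,low[4]=1,low[5]=?,low[6]=?,low[7]=?,low[8]=1); scc=(scc[0]=1,scc[1]=2,scc[2]=?,scc[3]=?,scc[4]=0,scc[5]=?,scc[6]=?,scc[7]=?,scc[8]=0)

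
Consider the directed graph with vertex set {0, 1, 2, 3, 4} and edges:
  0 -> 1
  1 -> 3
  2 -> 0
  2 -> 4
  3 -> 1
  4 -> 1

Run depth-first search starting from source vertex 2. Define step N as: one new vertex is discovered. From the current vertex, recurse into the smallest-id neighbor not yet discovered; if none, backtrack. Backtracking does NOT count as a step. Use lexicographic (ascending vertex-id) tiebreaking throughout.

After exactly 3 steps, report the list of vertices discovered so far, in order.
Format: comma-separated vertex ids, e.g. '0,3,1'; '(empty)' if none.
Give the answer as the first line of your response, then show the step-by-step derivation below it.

2,0,1

step 1: discover 2; path=2; order=2
step 2: discover 0; path=2>0; order=2,0
step 3: discover 1; path=2>0>1; order=2,0,1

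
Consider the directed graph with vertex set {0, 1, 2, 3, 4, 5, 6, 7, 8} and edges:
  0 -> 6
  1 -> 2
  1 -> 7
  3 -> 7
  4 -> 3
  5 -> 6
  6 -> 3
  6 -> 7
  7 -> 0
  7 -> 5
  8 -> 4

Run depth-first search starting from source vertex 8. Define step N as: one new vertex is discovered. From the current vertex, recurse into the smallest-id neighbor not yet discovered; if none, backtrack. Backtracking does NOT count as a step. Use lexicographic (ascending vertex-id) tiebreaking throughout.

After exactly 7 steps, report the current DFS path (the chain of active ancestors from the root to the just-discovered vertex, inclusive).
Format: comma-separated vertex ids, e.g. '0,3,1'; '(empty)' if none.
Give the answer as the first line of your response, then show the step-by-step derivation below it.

8,4,3,7,5

step 1: discover 8; path=8; order=8
step 2: discover 4; path=8>4; order=8,4
step 3: discover 3; path=8>4>3; order=8,4,3
step 4: discover 7; path=8>4>3>7; order=8,4,3,7
step 5: discover 0; path=8>4>3>7>0; order=8,4,3,7,0
step 6: discover 6; path=8>4>3>7>0>6; order=8,4,3,7,0,6
step 7: discover 5; path=8>4>3>7>5; order=8,4,3,7,0,6,5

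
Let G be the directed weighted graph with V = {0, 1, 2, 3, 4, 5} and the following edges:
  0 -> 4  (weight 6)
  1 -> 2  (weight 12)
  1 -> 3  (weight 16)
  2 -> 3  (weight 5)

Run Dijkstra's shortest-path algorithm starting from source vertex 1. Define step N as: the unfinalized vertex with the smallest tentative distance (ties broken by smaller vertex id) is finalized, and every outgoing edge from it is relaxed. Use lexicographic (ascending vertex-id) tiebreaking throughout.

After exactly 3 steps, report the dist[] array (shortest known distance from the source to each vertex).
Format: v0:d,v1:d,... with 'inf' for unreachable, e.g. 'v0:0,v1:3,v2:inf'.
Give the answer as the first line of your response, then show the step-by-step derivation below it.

v0:inf,v1:0,v2:12,v3:16,v4:inf,v5:inf

step 1: dist = v0:inf,v1:0,v2:12,v3:16,v4:inf,v5:inf
step 2: dist = v0:inf,v1:0,v2:12,v3:16,v4:inf,v5:inf
step 3: dist = v0:inf,v1:0,v2:12,v3:16,v4:inf,v5:inf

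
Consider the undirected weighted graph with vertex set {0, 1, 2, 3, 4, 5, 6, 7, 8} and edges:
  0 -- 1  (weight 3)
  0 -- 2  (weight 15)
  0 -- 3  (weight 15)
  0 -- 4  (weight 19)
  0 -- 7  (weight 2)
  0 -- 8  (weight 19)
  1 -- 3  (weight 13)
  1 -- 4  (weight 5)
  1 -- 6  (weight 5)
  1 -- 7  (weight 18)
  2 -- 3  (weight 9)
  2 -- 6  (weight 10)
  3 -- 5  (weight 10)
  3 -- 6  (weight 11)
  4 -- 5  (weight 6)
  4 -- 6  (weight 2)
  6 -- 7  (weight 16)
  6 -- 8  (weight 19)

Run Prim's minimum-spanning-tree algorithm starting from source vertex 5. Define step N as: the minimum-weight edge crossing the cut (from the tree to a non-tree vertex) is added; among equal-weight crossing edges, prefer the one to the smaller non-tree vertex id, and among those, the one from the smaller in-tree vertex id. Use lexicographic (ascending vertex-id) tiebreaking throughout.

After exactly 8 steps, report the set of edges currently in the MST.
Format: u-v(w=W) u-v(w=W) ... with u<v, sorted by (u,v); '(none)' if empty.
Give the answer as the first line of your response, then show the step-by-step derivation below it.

0-1(w=3) 0-7(w=2) 0-8(w=19) 1-4(w=5) 2-3(w=9) 2-6(w=10) 4-5(w=6) 4-6(w=2)

step 1: add edge 4-5 (w=6); MST = {4-5(w=6)}
step 2: add edge 4-6 (w=2); MST = {4-5(w=6) 4-6(w=2)}
step 3: add edge 1-4 (w=5); MST = {1-4(w=5) 4-5(w=6) 4-6(w=2)}
step 4: add edge 0-1 (w=3); MST = {0-1(w=3) 1-4(w=5) 4-5(w=6) 4-6(w=2)}
step 5: add edge 0-7 (w=2); MST = {0-1(w=3) 0-7(w=2) 1-4(w=5) 4-5(w=6) 4-6(w=2)}
step 6: add edge 2-6 (w=10); MST = {0-1(w=3) 0-7(w=2) 1-4(w=5) 2-6(w=10) 4-5(w=6) 4-6(w=2)}
step 7: add edge 2-3 (w=9); MST = {0-1(w=3) 0-7(w=2) 1-4(w=5) 2-3(w=9) 2-6(w=10) 4-5(w=6) 4-6(w=2)}
step 8: add edge 0-8 (w=19); MST = {0-1(w=3) 0-7(w=2) 0-8(w=19) 1-4(w=5) 2-3(w=9) 2-6(w=10) 4-5(w=6) 4-6(w=2)}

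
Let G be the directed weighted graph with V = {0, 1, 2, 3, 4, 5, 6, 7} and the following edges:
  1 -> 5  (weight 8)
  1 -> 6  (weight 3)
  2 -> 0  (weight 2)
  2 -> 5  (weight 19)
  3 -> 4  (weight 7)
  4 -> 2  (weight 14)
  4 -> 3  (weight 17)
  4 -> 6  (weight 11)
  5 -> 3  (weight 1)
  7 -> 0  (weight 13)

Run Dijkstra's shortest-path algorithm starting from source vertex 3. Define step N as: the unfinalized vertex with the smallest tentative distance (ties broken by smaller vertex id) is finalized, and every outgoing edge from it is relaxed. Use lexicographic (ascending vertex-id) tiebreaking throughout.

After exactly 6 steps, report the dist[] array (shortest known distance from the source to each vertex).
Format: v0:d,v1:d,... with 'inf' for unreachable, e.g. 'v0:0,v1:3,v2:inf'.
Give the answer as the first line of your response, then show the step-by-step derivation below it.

v0:23,v1:inf,v2:21,v3:0,v4:7,v5:40,v6:18,v7:inf

step 1: dist = v0:inf,v1:inf,v2:inf,v3:0,v4:7,v5:inf,v6:inf,v7:inf
step 2: dist = v0:inf,v1:inf,v2:21,v3:0,v4:7,v5:inf,v6:18,v7:inf
step 3: dist = v0:inf,v1:inf,v2:21,v3:0,v4:7,v5:inf,v6:18,v7:inf
step 4: dist = v0:23,v1:inf,v2:21,v3:0,v4:7,v5:40,v6:18,v7:inf
step 5: dist = v0:23,v1:inf,v2:21,v3:0,v4:7,v5:40,v6:18,v7:inf
step 6: dist = v0:23,v1:inf,v2:21,v3:0,v4:7,v5:40,v6:18,v7:inf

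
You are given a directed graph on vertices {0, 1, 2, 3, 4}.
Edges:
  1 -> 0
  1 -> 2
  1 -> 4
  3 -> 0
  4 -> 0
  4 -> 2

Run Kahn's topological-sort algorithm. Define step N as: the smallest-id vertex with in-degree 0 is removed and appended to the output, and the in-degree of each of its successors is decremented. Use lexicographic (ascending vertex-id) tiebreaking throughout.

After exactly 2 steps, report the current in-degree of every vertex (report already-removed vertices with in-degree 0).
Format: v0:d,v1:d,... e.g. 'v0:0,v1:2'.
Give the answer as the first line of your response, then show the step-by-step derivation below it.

v0:1,v1:0,v2:1,v3:0,v4:0

step 1: output 1; order=[1]; indeg=(2,0,1,0,0)
step 2: output 3; order=[1,3]; indeg=(1,0,1,0,0)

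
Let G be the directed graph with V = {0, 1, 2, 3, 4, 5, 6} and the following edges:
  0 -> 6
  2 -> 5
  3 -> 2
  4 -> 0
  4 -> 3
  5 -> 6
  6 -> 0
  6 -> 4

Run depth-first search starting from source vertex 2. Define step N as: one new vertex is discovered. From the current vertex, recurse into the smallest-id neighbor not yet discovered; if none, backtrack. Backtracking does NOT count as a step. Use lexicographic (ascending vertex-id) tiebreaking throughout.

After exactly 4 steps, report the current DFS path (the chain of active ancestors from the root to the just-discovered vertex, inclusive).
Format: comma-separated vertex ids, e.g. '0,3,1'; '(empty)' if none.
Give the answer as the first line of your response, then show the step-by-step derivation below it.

2,5,6,0

step 1: discover 2; path=2; order=2
step 2: discover 5; path=2>5; order=2,5
step 3: discover 6; path=2>5>6; order=2,5,6
step 4: discover 0; path=2>5>6>0; order=2,5,6,0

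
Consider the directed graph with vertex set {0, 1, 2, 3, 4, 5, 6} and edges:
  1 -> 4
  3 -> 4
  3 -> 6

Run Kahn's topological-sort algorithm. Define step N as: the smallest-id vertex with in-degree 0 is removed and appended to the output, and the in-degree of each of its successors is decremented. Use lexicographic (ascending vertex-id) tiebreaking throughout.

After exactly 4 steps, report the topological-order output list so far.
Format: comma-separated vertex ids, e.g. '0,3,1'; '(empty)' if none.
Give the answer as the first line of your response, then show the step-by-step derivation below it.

0,1,2,3

step 1: output 0; order=[0]; indeg=(0,0,0,0,2,0,1)
step 2: output 1; order=[0,1]; indeg=(0,0,0,0,1,0,1)
step 3: output 2; order=[0,1,2]; indeg=(0,0,0,0,1,0,1)
step 4: output 3; order=[0,1,2,3]; indeg=(0,0,0,0,0,0,0)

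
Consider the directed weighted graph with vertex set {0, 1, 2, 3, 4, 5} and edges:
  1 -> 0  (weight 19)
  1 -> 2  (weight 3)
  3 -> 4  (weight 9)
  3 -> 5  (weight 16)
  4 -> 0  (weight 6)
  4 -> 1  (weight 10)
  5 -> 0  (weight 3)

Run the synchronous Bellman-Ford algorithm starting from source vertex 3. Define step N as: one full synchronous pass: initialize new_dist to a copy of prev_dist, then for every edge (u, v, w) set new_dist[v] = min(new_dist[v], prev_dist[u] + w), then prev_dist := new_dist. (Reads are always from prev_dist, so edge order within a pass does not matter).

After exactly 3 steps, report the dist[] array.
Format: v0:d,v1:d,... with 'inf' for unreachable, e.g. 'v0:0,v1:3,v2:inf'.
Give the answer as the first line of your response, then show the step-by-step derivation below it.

v0:15,v1:19,v2:22,v3:0,v4:9,v5:16

step 1: dist = v0:inf,v1:inf,v2:inf,v3:0,v4:9,v5:16
step 2: dist = v0:15,v1:19,v2:inf,v3:0,v4:9,v5:16
step 3: dist = v0:15,v1:19,v2:22,v3:0,v4:9,v5:16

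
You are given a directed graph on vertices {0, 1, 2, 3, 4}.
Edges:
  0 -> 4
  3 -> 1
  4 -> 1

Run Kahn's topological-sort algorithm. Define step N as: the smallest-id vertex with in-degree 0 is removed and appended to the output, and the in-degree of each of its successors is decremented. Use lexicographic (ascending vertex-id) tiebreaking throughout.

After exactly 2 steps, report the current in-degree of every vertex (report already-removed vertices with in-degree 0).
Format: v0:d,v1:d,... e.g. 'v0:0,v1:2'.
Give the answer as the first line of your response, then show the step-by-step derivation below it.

v0:0,v1:2,v2:0,v3:0,v4:0

step 1: output 0; order=[0]; indeg=(0,2,0,0,0)
step 2: output 2; order=[0,2]; indeg=(0,2,0,0,0)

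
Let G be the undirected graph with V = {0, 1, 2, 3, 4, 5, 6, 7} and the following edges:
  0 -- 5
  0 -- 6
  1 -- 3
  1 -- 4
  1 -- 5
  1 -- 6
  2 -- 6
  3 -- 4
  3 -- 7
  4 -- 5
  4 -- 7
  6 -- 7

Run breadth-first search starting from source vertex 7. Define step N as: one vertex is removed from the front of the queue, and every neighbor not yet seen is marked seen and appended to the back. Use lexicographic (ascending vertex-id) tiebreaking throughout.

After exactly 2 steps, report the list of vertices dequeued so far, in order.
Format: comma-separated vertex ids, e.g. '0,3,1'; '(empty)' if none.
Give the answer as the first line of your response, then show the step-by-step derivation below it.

7,3

step 1: dequeue 7; queue=[3,4,6]; order=7
step 2: dequeue 3; queue=[4,6,1]; order=7,3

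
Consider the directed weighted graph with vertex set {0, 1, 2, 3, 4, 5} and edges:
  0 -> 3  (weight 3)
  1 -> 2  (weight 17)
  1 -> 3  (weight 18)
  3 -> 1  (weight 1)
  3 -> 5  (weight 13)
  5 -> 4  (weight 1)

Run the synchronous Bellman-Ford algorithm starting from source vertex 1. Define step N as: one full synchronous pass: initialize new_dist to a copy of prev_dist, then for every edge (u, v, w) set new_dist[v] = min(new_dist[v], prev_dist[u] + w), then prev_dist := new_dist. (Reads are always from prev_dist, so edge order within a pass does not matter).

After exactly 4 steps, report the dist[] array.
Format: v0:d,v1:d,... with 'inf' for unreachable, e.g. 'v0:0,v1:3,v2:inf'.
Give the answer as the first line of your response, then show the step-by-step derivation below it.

v0:inf,v1:0,v2:17,v3:18,v4:32,v5:31

step 1: dist = v0:inf,v1:0,v2:17,v3:18,v4:inf,v5:inf
step 2: dist = v0:inf,v1:0,v2:17,v3:18,v4:inf,v5:31
step 3: dist = v0:inf,v1:0,v2:17,v3:18,v4:32,v5:31
step 4: dist = v0:inf,v1:0,v2:17,v3:18,v4:32,v5:31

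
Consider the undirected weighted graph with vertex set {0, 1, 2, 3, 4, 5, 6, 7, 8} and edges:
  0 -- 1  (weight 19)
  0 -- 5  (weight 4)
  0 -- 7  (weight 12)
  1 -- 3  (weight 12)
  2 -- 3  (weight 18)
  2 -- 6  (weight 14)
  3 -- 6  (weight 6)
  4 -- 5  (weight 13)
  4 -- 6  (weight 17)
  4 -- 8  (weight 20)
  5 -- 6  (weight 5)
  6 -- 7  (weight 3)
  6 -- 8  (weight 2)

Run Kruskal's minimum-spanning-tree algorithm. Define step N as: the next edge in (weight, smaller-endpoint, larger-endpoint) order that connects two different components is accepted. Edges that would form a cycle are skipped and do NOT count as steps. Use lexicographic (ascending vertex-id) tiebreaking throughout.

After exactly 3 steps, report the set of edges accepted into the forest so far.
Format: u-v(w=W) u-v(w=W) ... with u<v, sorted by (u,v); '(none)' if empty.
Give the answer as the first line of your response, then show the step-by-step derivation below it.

0-5(w=4) 6-7(w=3) 6-8(w=2)

step 1: add edge 6-8 (w=2); MST = {6-8(w=2)}
step 2: add edge 6-7 (w=3); MST = {6-7(w=3) 6-8(w=2)}
step 3: add edge 0-5 (w=4); MST = {0-5(w=4) 6-7(w=3) 6-8(w=2)}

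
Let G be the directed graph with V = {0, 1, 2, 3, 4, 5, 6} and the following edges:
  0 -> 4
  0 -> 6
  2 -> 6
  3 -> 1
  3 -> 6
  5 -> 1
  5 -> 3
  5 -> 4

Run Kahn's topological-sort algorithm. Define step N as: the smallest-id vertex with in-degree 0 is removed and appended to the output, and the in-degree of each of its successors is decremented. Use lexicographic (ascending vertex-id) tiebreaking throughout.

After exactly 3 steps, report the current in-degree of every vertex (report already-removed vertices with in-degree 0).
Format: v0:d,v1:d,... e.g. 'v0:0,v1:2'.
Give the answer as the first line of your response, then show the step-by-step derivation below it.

v0:0,v1:1,v2:0,v3:0,v4:0,v5:0,v6:1

step 1: output 0; order=[0]; indeg=(0,2,0,1,1,0,2)
step 2: output 2; order=[0,2]; indeg=(0,2,0,1,1,0,1)
step 3: output 5; order=[0,2,5]; indeg=(0,1,0,0,0,0,1)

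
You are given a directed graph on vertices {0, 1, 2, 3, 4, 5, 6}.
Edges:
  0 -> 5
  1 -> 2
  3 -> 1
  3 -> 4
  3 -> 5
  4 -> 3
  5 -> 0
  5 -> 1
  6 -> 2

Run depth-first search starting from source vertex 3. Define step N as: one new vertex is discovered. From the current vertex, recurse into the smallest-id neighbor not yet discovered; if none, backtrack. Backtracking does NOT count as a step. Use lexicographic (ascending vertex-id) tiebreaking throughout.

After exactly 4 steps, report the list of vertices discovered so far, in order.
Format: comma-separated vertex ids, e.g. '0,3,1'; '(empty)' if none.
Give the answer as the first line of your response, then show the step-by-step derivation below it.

3,1,2,4

step 1: discover 3; path=3; order=3
step 2: discover 1; path=3>1; order=3,1
step 3: discover 2; path=3>1>2; order=3,1,2
step 4: discover 4; path=3>4; order=3,1,2,4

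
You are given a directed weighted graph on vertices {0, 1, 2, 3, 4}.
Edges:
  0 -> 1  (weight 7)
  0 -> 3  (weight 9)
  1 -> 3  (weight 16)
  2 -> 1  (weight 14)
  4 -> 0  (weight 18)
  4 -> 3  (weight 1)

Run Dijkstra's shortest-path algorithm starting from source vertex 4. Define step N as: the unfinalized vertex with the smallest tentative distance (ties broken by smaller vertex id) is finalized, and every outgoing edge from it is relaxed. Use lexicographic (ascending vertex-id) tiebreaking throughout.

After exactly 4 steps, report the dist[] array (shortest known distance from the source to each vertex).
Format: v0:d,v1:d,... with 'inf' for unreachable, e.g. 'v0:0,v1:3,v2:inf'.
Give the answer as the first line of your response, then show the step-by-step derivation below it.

v0:18,v1:25,v2:inf,v3:1,v4:0

step 1: dist = v0:18,v1:inf,v2:inf,v3:1,v4:0
step 2: dist = v0:18,v1:inf,v2:inf,v3:1,v4:0
step 3: dist = v0:18,v1:25,v2:inf,v3:1,v4:0
step 4: dist = v0:18,v1:25,v2:inf,v3:1,v4:0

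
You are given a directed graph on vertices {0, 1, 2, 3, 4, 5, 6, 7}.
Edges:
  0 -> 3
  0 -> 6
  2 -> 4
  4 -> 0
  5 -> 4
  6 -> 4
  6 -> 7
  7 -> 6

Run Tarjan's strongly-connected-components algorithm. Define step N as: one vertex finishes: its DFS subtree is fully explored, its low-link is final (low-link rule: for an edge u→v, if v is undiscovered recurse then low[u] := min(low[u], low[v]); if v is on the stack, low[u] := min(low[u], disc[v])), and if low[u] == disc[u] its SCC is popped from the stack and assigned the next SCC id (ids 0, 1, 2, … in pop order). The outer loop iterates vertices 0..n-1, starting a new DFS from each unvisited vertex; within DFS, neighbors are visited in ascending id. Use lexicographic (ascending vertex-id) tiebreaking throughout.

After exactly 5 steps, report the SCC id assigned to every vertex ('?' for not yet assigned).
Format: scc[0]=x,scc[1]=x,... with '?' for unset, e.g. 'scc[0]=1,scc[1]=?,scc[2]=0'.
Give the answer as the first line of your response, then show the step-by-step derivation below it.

scc[0]=1,scc[1]=?,scc[2]=?,scc[3]=0,scc[4]=1,scc[5]=?,scc[6]=1,scc[7]=1

step 1: low=(low[0]=0,low[1]=?,low[2]=?,low[3]=1,low[4]=?,low[5]=?,low[6]=?,low[7]=?); scc=(scc[0]=?,scc[1]=?,scc[2]=?,scc[3]=0,scc[4]=?,scc[5]=?,scc[6]=?,scc[7]=?)
step 2: low=(low[0]=0,low[1]=?,low[2]=?,low[3]=1,low[4]=0,low[5]=?,low[6]=2,low[7]=?); scc=(scc[0]=?,scc[1]=?,scc[2]=?,scc[3]=0,scc[4]=?,scc[5]=?,scc[6]=?,scc[7]=?)
step 3: low=(low[0]=0,low[1]=?,low[2]=?,low[3]=1,low[4]=0,low[5]=?,low[6]=0,low[7]=2); scc=(scc[0]=?,scc[1]=?,scc[2]=?,scc[3]=0,scc[4]=?,scc[5]=?,scc[6]=?,scc[7]=?)
step 4: low=(low[0]=0,low[1]=?,low[2]=?,low[3]=1,low[4]=0,low[5]=?,low[6]=0,low[7]=2); scc=(scc[0]=?,scc[1]=?,scc[2]=?,scc[3]=0,scc[4]=?,scc[5]=?,scc[6]=?,scc[7]=?)
step 5: low=(low[0]=0,low[1]=?,low[2]=?,low[3]=1,low[4]=0,low[5]=?,low[6]=0,low[7]=2); scc=(scc[0]=1,scc[1]=?,scc[2]=?,scc[3]=0,scc[4]=1,scc[5]=?,scc[6]=1,scc[7]=1)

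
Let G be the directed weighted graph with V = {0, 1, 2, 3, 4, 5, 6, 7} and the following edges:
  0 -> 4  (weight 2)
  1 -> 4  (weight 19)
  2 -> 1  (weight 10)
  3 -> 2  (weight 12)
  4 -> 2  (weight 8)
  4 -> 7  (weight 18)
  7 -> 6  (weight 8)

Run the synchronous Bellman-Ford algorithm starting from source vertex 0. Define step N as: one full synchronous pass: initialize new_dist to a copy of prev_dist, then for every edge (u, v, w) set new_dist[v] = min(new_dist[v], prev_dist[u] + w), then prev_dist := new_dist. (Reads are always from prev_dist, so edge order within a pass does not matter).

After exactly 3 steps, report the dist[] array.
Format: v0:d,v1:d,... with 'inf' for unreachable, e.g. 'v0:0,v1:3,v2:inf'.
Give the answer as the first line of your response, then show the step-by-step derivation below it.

v0:0,v1:20,v2:10,v3:inf,v4:2,v5:inf,v6:28,v7:20

step 1: dist = v0:0,v1:inf,v2:inf,v3:inf,v4:2,v5:inf,v6:inf,v7:inf
step 2: dist = v0:0,v1:inf,v2:10,v3:inf,v4:2,v5:inf,v6:inf,v7:20
step 3: dist = v0:0,v1:20,v2:10,v3:inf,v4:2,v5:inf,v6:28,v7:20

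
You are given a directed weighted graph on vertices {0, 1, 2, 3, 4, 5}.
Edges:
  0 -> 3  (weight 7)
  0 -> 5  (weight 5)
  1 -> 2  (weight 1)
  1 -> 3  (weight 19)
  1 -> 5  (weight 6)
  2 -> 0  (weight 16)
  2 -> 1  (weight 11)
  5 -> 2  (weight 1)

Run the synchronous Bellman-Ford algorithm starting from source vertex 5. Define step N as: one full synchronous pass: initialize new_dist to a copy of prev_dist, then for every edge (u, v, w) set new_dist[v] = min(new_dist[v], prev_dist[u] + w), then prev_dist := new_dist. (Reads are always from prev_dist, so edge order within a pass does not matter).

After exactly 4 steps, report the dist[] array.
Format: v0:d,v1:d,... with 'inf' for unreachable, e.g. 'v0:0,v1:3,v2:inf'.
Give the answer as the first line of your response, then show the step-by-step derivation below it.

v0:17,v1:12,v2:1,v3:24,v4:inf,v5:0

step 1: dist = v0:inf,v1:inf,v2:1,v3:inf,v4:inf,v5:0
step 2: dist = v0:17,v1:12,v2:1,v3:inf,v4:inf,v5:0
step 3: dist = v0:17,v1:12,v2:1,v3:24,v4:inf,v5:0
step 4: dist = v0:17,v1:12,v2:1,v3:24,v4:inf,v5:0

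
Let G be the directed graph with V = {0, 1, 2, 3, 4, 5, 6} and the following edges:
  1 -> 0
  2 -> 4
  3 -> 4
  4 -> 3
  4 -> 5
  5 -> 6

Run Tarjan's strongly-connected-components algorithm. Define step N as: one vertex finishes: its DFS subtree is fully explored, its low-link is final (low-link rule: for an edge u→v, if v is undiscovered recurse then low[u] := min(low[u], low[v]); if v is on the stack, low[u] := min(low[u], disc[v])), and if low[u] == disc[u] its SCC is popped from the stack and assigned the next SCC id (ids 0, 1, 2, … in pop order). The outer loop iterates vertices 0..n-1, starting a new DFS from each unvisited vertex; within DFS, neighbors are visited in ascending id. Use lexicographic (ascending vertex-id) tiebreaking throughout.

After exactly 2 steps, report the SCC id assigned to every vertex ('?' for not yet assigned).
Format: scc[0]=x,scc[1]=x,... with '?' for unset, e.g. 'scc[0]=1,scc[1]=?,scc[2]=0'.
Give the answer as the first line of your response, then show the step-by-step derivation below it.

scc[0]=0,scc[1]=1,scc[2]=?,scc[3]=?,scc[4]=?,scc[5]=?,scc[6]=?

step 1: low=(low[0]=0,low[1]=?,low[2]=?,low[3]=?,low[4]=?,low[5]=?,low[6]=?); scc=(scc[0]=0,scc[1]=?,scc[2]=?,scc[3]=?,scc[4]=?,scc[5]=?,scc[6]=?)
step 2: low=(low[0]=0,low[1]=1,low[2]=?,low[3]=?,low[4]=?,low[5]=?,low[6]=?); scc=(scc[0]=0,scc[1]=1,scc[2]=?,scc[3]=?,scc[4]=?,scc[5]=?,scc[6]=?)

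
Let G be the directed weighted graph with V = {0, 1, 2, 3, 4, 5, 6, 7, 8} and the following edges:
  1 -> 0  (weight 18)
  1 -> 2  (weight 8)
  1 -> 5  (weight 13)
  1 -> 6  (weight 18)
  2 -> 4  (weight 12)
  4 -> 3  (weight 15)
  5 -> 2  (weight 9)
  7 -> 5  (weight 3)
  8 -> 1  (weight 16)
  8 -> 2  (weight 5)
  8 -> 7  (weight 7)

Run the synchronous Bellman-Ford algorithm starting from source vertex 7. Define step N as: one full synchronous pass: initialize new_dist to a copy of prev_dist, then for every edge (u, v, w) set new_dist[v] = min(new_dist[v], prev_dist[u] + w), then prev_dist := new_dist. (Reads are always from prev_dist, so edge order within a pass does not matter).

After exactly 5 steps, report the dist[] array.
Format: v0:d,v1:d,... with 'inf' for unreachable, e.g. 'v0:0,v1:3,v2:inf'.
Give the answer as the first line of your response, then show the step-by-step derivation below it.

v0:inf,v1:inf,v2:12,v3:39,v4:24,v5:3,v6:inf,v7:0,v8:inf

step 1: dist = v0:inf,v1:inf,v2:inf,v3:inf,v4:inf,v5:3,v6:inf,v7:0,v8:inf
step 2: dist = v0:inf,v1:inf,v2:12,v3:inf,v4:inf,v5:3,v6:inf,v7:0,v8:inf
step 3: dist = v0:inf,v1:inf,v2:12,v3:inf,v4:24,v5:3,v6:inf,v7:0,v8:inf
step 4: dist = v0:inf,v1:inf,v2:12,v3:39,v4:24,v5:3,v6:inf,v7:0,v8:inf
step 5: dist = v0:inf,v1:inf,v2:12,v3:39,v4:24,v5:3,v6:inf,v7:0,v8:inf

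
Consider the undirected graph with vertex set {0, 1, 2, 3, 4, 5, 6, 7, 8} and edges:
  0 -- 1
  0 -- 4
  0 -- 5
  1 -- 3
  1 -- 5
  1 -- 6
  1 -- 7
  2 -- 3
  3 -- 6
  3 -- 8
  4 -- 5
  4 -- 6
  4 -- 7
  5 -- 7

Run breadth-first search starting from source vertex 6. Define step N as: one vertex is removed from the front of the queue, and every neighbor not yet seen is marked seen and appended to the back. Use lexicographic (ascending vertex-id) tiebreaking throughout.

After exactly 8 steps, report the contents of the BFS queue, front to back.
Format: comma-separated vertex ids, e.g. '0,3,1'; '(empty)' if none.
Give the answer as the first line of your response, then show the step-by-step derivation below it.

8

step 1: dequeue 6; queue=[1,3,4]; order=6
step 2: dequeue 1; queue=[3,4,0,5,7]; order=6,1
step 3: dequeue 3; queue=[4,0,5,7,2,8]; order=6,1,3
step 4: dequeue 4; queue=[0,5,7,2,8]; order=6,1,3,4
step 5: dequeue 0; queue=[5,7,2,8]; order=6,1,3,4,0
step 6: dequeue 5; queue=[7,2,8]; order=6,1,3,4,0,5
step 7: dequeue 7; queue=[2,8]; order=6,1,3,4,0,5,7
step 8: dequeue 2; queue=[8]; order=6,1,3,4,0,5,7,2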